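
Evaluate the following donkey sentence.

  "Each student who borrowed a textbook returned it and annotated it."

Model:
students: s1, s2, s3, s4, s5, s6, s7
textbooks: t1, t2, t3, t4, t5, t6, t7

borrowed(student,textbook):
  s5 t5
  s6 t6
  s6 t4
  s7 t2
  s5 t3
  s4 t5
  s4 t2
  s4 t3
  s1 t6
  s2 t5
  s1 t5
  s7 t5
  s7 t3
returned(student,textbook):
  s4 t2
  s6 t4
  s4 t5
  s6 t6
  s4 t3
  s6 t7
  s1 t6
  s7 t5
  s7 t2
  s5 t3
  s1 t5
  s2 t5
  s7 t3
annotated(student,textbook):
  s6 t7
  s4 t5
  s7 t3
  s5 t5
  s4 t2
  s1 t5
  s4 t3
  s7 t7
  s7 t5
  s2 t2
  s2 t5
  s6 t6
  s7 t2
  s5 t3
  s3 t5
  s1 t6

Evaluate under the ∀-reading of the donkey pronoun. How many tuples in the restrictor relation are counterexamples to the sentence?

2

"it" takes "a textbook" as antecedent — a donkey pronoun bound across the clause boundary.
Strong reading: for every (s,t) with borrowed(s,t), returned(s,t) ∧ annotated(s,t).
Restrictor pairs: (s1,t5) ✓  (s1,t6) ✓  (s2,t5) ✓  (s4,t2) ✓  (s4,t3) ✓  (s4,t5) ✓  (s5,t3) ✓  (s5,t5) ✗  (s6,t4) ✗  (s6,t6) ✓  (s7,t2) ✓  (s7,t3) ✓  (s7,t5) ✓
Counterexamples (restrictor pairs failing the scope): 2.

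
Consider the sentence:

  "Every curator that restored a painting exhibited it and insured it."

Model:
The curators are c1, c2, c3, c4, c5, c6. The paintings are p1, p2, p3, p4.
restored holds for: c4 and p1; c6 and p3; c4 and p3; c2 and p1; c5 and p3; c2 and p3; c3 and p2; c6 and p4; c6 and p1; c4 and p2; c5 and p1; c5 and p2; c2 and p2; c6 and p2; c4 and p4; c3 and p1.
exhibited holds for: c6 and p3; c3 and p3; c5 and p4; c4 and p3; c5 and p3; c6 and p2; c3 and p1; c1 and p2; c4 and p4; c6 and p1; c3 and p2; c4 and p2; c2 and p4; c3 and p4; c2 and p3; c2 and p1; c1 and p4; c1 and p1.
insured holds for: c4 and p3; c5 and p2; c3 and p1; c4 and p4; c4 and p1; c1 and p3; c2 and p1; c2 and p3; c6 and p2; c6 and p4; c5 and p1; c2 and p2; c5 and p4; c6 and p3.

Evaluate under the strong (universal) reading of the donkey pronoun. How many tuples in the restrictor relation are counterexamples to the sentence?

9

"it" takes "a painting" as antecedent — a donkey pronoun bound across the clause boundary.
Strong reading: for every (c,p) with restored(c,p), exhibited(c,p) ∧ insured(c,p).
Restrictor pairs: (c2,p1) ✓  (c2,p2) ✗  (c2,p3) ✓  (c3,p1) ✓  (c3,p2) ✗  (c4,p1) ✗  (c4,p2) ✗  (c4,p3) ✓  (c4,p4) ✓  (c5,p1) ✗  (c5,p2) ✗  (c5,p3) ✗  (c6,p1) ✗  (c6,p2) ✓  (c6,p3) ✓  (c6,p4) ✗
Counterexamples (restrictor pairs failing the scope): 9.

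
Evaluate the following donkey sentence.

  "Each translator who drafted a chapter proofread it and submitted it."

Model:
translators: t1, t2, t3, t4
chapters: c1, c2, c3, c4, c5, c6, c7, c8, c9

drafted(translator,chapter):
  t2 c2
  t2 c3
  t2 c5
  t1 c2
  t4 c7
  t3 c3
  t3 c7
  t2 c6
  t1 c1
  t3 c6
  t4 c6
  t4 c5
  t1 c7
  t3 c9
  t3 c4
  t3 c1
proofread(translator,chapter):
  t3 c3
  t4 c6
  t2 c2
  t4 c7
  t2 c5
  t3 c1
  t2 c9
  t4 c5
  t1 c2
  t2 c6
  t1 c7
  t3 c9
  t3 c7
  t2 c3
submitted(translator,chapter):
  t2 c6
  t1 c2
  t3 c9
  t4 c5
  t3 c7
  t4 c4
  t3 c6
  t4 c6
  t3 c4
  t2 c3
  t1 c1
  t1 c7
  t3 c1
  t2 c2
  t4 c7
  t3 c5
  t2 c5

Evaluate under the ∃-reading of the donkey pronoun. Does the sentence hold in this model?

True

"it" takes "a chapter" as antecedent — a donkey pronoun bound across the clause boundary.
Weak reading: every translator t with some drafted-chapter has at least one drafted-chapter c such that proofread(t,c) ∧ submitted(t,c).
Per translator: t1:✓  t2:✓  t3:✓  t4:✓
Every translator in the restrictor has a witness.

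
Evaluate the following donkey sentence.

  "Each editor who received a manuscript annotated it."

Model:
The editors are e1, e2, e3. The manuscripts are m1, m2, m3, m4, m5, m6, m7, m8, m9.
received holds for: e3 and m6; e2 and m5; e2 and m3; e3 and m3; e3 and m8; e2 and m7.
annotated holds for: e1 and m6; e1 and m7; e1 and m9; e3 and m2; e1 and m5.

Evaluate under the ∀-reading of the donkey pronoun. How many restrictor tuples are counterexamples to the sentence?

6

"it" takes "a manuscript" as antecedent — a donkey pronoun bound across the clause boundary.
Strong reading: for every (e,m) with received(e,m), annotated(e,m).
Restrictor pairs: (e2,m3) ✗  (e2,m5) ✗  (e2,m7) ✗  (e3,m3) ✗  (e3,m6) ✗  (e3,m8) ✗
Counterexamples (restrictor pairs failing the scope): 6.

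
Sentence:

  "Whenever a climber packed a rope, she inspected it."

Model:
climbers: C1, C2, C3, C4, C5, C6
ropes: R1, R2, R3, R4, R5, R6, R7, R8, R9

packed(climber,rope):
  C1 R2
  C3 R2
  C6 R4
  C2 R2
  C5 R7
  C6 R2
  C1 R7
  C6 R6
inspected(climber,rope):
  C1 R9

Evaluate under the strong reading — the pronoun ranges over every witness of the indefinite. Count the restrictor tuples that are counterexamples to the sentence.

"it" takes "a rope" as antecedent — a donkey pronoun bound across the clause boundary.
Strong reading: for every (c,r) with packed(c,r), inspected(c,r).
Restrictor pairs: (C1,R2) ✗  (C1,R7) ✗  (C2,R2) ✗  (C3,R2) ✗  (C5,R7) ✗  (C6,R2) ✗  (C6,R4) ✗  (C6,R6) ✗
Counterexamples (restrictor pairs failing the scope): 8.

8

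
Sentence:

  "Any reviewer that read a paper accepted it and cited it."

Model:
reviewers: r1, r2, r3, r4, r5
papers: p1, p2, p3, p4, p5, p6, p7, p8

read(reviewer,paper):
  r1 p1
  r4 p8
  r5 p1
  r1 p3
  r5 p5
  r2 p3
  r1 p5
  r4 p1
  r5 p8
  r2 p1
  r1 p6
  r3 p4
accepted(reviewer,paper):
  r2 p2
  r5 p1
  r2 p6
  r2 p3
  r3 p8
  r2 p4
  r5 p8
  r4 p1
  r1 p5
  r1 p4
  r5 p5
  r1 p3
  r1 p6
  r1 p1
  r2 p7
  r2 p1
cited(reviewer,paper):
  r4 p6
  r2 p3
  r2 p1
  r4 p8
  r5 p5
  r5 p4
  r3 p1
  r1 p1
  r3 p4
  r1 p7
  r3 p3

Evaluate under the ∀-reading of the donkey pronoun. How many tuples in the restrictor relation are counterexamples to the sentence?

8

"it" takes "a paper" as antecedent — a donkey pronoun bound across the clause boundary.
Strong reading: for every (r,p) with read(r,p), accepted(r,p) ∧ cited(r,p).
Restrictor pairs: (r1,p1) ✓  (r1,p3) ✗  (r1,p5) ✗  (r1,p6) ✗  (r2,p1) ✓  (r2,p3) ✓  (r3,p4) ✗  (r4,p1) ✗  (r4,p8) ✗  (r5,p1) ✗  (r5,p5) ✓  (r5,p8) ✗
Counterexamples (restrictor pairs failing the scope): 8.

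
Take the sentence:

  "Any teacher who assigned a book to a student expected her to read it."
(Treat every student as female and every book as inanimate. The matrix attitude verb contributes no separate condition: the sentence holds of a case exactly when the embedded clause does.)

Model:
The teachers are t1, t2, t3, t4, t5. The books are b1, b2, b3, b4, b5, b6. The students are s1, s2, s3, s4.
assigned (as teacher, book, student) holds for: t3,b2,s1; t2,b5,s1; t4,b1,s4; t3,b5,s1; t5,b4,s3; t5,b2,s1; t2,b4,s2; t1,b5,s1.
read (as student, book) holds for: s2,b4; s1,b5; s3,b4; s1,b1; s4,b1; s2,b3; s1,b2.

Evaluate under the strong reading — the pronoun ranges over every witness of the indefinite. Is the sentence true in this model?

True

"her" takes "a student" as antecedent and "it" takes "a book"; both are donkey pronouns co-varying with the restrictor.
Strong reading: for every (t,b,s) with assigned(t,b,s), read(s,b).
Restrictor triples: (t1,b5,s1)→read(s1,b5) ✓  (t2,b4,s2)→read(s2,b4) ✓  (t2,b5,s1)→read(s1,b5) ✓  (t3,b2,s1)→read(s1,b2) ✓  (t3,b5,s1)→read(s1,b5) ✓  (t4,b1,s4)→read(s4,b1) ✓  (t5,b2,s1)→read(s1,b2) ✓  (t5,b4,s3)→read(s3,b4) ✓
Every restrictor triple satisfies the scope.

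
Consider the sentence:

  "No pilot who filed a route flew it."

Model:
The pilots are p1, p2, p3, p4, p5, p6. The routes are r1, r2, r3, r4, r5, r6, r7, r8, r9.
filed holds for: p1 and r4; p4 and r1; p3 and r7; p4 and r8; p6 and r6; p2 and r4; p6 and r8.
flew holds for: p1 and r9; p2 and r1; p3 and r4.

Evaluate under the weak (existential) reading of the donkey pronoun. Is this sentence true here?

"it" takes "a route" as antecedent — a donkey pronoun bound across the clause boundary.
Truth condition: for no (p,r) with filed(p,r) does flew(p,r) hold.
Restrictor pairs — does the scope hold? (p1,r4):fails  (p2,r4):fails  (p3,r7):fails  (p4,r1):fails  (p4,r8):fails  (p6,r6):fails  (p6,r8):fails
Scope holds for no restrictor pair, so the sentence is true.

True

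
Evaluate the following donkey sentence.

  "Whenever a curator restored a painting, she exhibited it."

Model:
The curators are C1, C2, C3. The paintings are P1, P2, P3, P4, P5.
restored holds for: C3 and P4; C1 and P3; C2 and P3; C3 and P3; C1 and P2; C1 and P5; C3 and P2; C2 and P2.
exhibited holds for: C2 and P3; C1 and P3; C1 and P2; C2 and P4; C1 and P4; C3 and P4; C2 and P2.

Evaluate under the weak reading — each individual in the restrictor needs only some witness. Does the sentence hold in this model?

True

"it" takes "a painting" as antecedent — a donkey pronoun bound across the clause boundary.
Weak reading: every curator c with some restored-painting has at least one restored-painting p such that exhibited(c,p).
Per curator: C1:✓  C2:✓  C3:✓
Every curator in the restrictor has a witness.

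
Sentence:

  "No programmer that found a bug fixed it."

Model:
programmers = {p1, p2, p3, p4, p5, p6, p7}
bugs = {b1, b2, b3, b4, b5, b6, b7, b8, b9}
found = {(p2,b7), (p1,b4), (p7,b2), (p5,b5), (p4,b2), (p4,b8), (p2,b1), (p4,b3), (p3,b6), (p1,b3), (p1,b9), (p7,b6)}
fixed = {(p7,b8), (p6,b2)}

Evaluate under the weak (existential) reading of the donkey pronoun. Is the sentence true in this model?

True

"it" takes "a bug" as antecedent — a donkey pronoun bound across the clause boundary.
Truth condition: for no (p,b) with found(p,b) does fixed(p,b) hold.
Restrictor pairs — does the scope hold? (p1,b3):fails  (p1,b4):fails  (p1,b9):fails  (p2,b1):fails  (p2,b7):fails  (p3,b6):fails  (p4,b2):fails  (p4,b3):fails  (p4,b8):fails  (p5,b5):fails  (p7,b2):fails  (p7,b6):fails
Scope holds for no restrictor pair, so the sentence is true.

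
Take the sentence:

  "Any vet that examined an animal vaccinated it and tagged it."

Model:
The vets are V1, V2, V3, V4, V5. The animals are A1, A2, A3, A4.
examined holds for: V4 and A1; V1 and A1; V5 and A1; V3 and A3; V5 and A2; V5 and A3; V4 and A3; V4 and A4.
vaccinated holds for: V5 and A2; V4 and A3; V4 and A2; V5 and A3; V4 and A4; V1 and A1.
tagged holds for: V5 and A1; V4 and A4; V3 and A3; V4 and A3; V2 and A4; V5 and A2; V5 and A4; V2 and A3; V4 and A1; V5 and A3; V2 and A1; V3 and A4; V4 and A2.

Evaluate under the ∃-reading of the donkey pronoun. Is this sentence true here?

False

"it" takes "an animal" as antecedent — a donkey pronoun bound across the clause boundary.
Weak reading: every vet v with some examined-animal has at least one examined-animal a such that vaccinated(v,a) ∧ tagged(v,a).
Per vet: V1:✗  V3:✗  V4:✓  V5:✓
V1 has no witness among its examined-animals.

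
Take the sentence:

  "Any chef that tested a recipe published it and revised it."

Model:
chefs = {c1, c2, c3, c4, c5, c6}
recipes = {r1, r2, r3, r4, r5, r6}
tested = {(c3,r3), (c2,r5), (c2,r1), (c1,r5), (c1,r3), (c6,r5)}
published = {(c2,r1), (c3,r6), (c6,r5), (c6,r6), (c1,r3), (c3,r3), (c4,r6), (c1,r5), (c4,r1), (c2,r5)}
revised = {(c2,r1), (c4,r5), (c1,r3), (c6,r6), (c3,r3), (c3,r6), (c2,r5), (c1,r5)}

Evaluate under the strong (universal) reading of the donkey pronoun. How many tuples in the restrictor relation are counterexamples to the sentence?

1

"it" takes "a recipe" as antecedent — a donkey pronoun bound across the clause boundary.
Strong reading: for every (c,r) with tested(c,r), published(c,r) ∧ revised(c,r).
Restrictor pairs: (c1,r3) ✓  (c1,r5) ✓  (c2,r1) ✓  (c2,r5) ✓  (c3,r3) ✓  (c6,r5) ✗
Counterexamples (restrictor pairs failing the scope): 1.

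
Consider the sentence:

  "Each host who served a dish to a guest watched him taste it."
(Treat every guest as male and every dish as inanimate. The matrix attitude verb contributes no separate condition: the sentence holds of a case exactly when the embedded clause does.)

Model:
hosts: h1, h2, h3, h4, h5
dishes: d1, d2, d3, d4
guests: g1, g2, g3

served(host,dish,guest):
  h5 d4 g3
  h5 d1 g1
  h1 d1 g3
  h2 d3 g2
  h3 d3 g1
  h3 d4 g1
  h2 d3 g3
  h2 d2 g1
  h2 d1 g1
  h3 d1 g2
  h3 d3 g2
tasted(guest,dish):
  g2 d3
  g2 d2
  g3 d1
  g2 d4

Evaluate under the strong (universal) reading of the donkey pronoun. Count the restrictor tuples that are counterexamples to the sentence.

8

"him" takes "a guest" as antecedent and "it" takes "a dish"; both are donkey pronouns co-varying with the restrictor.
Strong reading: for every (h,d,g) with served(h,d,g), tasted(g,d).
Restrictor triples: (h1,d1,g3)→tasted(g3,d1) ✓  (h2,d1,g1)→tasted(g1,d1) ✗  (h2,d2,g1)→tasted(g1,d2) ✗  (h2,d3,g2)→tasted(g2,d3) ✓  (h2,d3,g3)→tasted(g3,d3) ✗  (h3,d1,g2)→tasted(g2,d1) ✗  (h3,d3,g1)→tasted(g1,d3) ✗  (h3,d3,g2)→tasted(g2,d3) ✓  (h3,d4,g1)→tasted(g1,d4) ✗  (h5,d1,g1)→tasted(g1,d1) ✗  (h5,d4,g3)→tasted(g3,d4) ✗
Counterexamples (restrictor triples failing the scope): 8.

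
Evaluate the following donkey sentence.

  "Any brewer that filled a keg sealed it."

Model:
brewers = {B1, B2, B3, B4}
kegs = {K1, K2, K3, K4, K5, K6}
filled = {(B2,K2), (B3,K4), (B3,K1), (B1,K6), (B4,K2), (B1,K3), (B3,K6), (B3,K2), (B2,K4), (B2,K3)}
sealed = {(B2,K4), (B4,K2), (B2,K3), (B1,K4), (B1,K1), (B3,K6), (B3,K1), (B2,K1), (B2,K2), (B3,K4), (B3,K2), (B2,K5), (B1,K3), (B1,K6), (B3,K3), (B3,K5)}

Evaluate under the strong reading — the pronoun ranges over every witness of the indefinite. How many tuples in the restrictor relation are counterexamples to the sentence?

"it" takes "a keg" as antecedent — a donkey pronoun bound across the clause boundary.
Strong reading: for every (b,k) with filled(b,k), sealed(b,k).
Restrictor pairs: (B1,K3) ✓  (B1,K6) ✓  (B2,K2) ✓  (B2,K3) ✓  (B2,K4) ✓  (B3,K1) ✓  (B3,K2) ✓  (B3,K4) ✓  (B3,K6) ✓  (B4,K2) ✓
Counterexamples (restrictor pairs failing the scope): 0.

0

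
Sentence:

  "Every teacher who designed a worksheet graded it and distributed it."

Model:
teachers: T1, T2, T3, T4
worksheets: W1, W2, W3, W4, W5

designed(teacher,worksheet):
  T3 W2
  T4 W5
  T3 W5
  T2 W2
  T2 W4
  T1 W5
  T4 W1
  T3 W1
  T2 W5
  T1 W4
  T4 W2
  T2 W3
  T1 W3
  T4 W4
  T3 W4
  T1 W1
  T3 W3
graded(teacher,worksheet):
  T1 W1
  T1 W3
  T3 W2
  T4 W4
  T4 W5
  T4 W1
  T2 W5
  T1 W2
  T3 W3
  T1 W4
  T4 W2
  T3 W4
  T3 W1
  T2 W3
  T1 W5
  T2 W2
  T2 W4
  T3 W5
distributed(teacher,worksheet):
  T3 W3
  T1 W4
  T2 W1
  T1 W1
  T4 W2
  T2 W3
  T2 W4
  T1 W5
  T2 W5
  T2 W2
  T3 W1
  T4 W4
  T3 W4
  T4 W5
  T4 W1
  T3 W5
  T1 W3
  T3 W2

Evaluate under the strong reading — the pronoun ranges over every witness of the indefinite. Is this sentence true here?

True

"it" takes "a worksheet" as antecedent — a donkey pronoun bound across the clause boundary.
Strong reading: for every (t,w) with designed(t,w), graded(t,w) ∧ distributed(t,w).
Restrictor pairs: (T1,W1) ✓  (T1,W3) ✓  (T1,W4) ✓  (T1,W5) ✓  (T2,W2) ✓  (T2,W3) ✓  (T2,W4) ✓  (T2,W5) ✓  (T3,W1) ✓  (T3,W2) ✓  (T3,W3) ✓  (T3,W4) ✓  (T3,W5) ✓  (T4,W1) ✓  (T4,W2) ✓  (T4,W4) ✓  (T4,W5) ✓
Every restrictor pair satisfies the scope.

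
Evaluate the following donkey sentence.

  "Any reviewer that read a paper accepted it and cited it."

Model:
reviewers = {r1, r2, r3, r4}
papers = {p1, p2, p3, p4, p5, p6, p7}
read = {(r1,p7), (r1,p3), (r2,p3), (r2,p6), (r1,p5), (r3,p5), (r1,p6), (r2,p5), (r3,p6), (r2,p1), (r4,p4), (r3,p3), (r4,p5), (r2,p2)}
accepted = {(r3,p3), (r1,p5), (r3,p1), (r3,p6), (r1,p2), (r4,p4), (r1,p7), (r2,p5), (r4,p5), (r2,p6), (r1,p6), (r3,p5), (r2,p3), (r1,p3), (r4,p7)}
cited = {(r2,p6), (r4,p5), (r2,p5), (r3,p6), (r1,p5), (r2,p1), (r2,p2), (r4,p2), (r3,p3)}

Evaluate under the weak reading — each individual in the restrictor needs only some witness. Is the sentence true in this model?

"it" takes "a paper" as antecedent — a donkey pronoun bound across the clause boundary.
Weak reading: every reviewer r with some read-paper has at least one read-paper p such that accepted(r,p) ∧ cited(r,p).
Per reviewer: r1:✓  r2:✓  r3:✓  r4:✓
Every reviewer in the restrictor has a witness.

True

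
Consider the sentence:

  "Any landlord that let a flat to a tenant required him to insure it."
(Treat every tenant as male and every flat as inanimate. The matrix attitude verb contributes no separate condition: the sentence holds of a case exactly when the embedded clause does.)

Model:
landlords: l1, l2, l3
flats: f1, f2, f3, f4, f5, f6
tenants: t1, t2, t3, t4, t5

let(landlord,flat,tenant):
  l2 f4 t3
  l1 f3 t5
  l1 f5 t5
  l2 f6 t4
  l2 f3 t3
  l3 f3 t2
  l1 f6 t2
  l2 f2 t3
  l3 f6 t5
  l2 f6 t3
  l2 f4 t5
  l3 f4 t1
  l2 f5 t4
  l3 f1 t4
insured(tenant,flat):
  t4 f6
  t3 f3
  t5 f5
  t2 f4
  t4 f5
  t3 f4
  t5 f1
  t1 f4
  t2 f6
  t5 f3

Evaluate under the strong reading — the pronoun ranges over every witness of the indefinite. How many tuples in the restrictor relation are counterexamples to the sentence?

"him" takes "a tenant" as antecedent and "it" takes "a flat"; both are donkey pronouns co-varying with the restrictor.
Strong reading: for every (l,f,t) with let(l,f,t), insured(t,f).
Restrictor triples: (l1,f3,t5)→insured(t5,f3) ✓  (l1,f5,t5)→insured(t5,f5) ✓  (l1,f6,t2)→insured(t2,f6) ✓  (l2,f2,t3)→insured(t3,f2) ✗  (l2,f3,t3)→insured(t3,f3) ✓  (l2,f4,t3)→insured(t3,f4) ✓  (l2,f4,t5)→insured(t5,f4) ✗  (l2,f5,t4)→insured(t4,f5) ✓  (l2,f6,t3)→insured(t3,f6) ✗  (l2,f6,t4)→insured(t4,f6) ✓  (l3,f1,t4)→insured(t4,f1) ✗  (l3,f3,t2)→insured(t2,f3) ✗  (l3,f4,t1)→insured(t1,f4) ✓  (l3,f6,t5)→insured(t5,f6) ✗
Counterexamples (restrictor triples failing the scope): 6.

6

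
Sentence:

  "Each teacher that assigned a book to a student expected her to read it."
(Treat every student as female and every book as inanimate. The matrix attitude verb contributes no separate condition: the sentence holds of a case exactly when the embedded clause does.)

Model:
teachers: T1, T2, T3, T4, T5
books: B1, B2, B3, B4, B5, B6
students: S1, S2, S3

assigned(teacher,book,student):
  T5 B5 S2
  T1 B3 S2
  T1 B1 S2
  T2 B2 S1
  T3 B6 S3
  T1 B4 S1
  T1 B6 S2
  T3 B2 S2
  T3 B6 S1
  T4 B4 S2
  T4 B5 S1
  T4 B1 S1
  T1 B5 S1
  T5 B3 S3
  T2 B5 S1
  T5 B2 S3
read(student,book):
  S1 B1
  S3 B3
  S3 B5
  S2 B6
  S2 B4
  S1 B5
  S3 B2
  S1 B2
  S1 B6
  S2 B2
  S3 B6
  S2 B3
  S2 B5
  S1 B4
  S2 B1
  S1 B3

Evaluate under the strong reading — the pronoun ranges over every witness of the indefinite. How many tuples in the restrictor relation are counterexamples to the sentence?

0

"her" takes "a student" as antecedent and "it" takes "a book"; both are donkey pronouns co-varying with the restrictor.
Strong reading: for every (t,b,s) with assigned(t,b,s), read(s,b).
Restrictor triples: (T1,B1,S2)→read(S2,B1) ✓  (T1,B3,S2)→read(S2,B3) ✓  (T1,B4,S1)→read(S1,B4) ✓  (T1,B5,S1)→read(S1,B5) ✓  (T1,B6,S2)→read(S2,B6) ✓  (T2,B2,S1)→read(S1,B2) ✓  (T2,B5,S1)→read(S1,B5) ✓  (T3,B2,S2)→read(S2,B2) ✓  (T3,B6,S1)→read(S1,B6) ✓  (T3,B6,S3)→read(S3,B6) ✓  (T4,B1,S1)→read(S1,B1) ✓  (T4,B4,S2)→read(S2,B4) ✓  (T4,B5,S1)→read(S1,B5) ✓  (T5,B2,S3)→read(S3,B2) ✓  (T5,B3,S3)→read(S3,B3) ✓  (T5,B5,S2)→read(S2,B5) ✓
Counterexamples (restrictor triples failing the scope): 0.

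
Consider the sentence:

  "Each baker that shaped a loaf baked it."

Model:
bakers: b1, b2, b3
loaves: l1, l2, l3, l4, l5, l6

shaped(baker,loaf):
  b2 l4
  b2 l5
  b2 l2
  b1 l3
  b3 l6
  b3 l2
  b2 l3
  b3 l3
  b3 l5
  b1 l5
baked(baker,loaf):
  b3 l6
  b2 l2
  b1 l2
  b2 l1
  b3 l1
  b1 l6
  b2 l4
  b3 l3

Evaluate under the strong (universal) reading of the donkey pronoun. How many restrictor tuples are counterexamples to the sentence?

6

"it" takes "a loaf" as antecedent — a donkey pronoun bound across the clause boundary.
Strong reading: for every (b,l) with shaped(b,l), baked(b,l).
Restrictor pairs: (b1,l3) ✗  (b1,l5) ✗  (b2,l2) ✓  (b2,l3) ✗  (b2,l4) ✓  (b2,l5) ✗  (b3,l2) ✗  (b3,l3) ✓  (b3,l5) ✗  (b3,l6) ✓
Counterexamples (restrictor pairs failing the scope): 6.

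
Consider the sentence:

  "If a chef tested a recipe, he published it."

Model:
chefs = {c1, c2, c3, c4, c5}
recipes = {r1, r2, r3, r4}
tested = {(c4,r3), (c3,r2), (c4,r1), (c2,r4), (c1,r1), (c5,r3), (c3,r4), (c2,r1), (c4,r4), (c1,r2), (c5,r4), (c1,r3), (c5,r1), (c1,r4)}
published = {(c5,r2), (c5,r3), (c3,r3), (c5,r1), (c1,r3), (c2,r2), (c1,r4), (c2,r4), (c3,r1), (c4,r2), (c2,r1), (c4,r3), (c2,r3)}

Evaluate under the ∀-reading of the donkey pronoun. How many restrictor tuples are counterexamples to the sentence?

"it" takes "a recipe" as antecedent — a donkey pronoun bound across the clause boundary.
Strong reading: for every (c,r) with tested(c,r), published(c,r).
Restrictor pairs: (c1,r1) ✗  (c1,r2) ✗  (c1,r3) ✓  (c1,r4) ✓  (c2,r1) ✓  (c2,r4) ✓  (c3,r2) ✗  (c3,r4) ✗  (c4,r1) ✗  (c4,r3) ✓  (c4,r4) ✗  (c5,r1) ✓  (c5,r3) ✓  (c5,r4) ✗
Counterexamples (restrictor pairs failing the scope): 7.

7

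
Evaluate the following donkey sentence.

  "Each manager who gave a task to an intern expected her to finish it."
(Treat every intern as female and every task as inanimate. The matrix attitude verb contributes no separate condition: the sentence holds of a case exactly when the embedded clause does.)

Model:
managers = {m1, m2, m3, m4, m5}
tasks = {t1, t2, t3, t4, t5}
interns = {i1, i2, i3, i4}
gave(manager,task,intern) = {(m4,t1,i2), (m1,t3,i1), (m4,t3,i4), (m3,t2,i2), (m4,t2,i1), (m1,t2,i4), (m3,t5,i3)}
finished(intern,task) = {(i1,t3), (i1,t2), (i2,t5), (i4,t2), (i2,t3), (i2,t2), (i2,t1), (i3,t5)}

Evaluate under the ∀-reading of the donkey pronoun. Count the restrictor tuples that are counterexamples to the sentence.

"her" takes "an intern" as antecedent and "it" takes "a task"; both are donkey pronouns co-varying with the restrictor.
Strong reading: for every (m,t,i) with gave(m,t,i), finished(i,t).
Restrictor triples: (m1,t2,i4)→finished(i4,t2) ✓  (m1,t3,i1)→finished(i1,t3) ✓  (m3,t2,i2)→finished(i2,t2) ✓  (m3,t5,i3)→finished(i3,t5) ✓  (m4,t1,i2)→finished(i2,t1) ✓  (m4,t2,i1)→finished(i1,t2) ✓  (m4,t3,i4)→finished(i4,t3) ✗
Counterexamples (restrictor triples failing the scope): 1.

1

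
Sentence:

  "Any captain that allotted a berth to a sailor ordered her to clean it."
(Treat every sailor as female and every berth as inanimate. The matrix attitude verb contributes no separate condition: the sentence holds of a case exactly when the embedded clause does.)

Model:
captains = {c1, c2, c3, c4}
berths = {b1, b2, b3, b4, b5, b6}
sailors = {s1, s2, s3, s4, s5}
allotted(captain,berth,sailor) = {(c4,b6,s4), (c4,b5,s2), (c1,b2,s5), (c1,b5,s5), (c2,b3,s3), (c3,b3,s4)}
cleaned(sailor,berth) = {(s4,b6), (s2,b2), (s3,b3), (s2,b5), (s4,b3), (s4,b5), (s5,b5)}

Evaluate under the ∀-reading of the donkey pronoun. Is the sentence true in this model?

"her" takes "a sailor" as antecedent and "it" takes "a berth"; both are donkey pronouns co-varying with the restrictor.
Strong reading: for every (c,b,s) with allotted(c,b,s), cleaned(s,b).
Restrictor triples: (c1,b2,s5)→cleaned(s5,b2) ✗  (c1,b5,s5)→cleaned(s5,b5) ✓  (c2,b3,s3)→cleaned(s3,b3) ✓  (c3,b3,s4)→cleaned(s4,b3) ✓  (c4,b5,s2)→cleaned(s2,b5) ✓  (c4,b6,s4)→cleaned(s4,b6) ✓
Counterexample: (c1,b2,s5) — cleaned(s5,b2) does not hold.

False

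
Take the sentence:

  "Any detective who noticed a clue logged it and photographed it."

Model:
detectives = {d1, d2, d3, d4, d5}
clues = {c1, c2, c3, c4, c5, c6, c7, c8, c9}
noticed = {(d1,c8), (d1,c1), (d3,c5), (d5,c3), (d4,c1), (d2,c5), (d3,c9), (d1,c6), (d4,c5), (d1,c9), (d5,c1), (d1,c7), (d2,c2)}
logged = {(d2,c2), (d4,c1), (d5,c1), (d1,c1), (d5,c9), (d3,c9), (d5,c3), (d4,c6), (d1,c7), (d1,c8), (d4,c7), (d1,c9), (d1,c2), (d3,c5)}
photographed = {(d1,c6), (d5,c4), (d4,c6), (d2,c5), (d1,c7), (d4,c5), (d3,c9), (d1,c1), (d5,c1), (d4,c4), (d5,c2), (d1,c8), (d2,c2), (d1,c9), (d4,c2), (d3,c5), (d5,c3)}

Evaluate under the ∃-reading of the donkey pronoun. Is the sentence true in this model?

"it" takes "a clue" as antecedent — a donkey pronoun bound across the clause boundary.
Weak reading: every detective d with some noticed-clue has at least one noticed-clue c such that logged(d,c) ∧ photographed(d,c).
Per detective: d1:✓  d2:✓  d3:✓  d4:✗  d5:✓
d4 has no witness among its noticed-clues.

False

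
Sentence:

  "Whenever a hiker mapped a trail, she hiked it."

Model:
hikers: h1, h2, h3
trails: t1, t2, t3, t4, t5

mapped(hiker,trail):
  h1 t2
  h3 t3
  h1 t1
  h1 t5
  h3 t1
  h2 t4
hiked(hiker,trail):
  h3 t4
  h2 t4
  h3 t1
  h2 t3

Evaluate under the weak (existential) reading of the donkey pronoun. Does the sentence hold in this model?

False

"it" takes "a trail" as antecedent — a donkey pronoun bound across the clause boundary.
Weak reading: every hiker h with some mapped-trail has at least one mapped-trail t such that hiked(h,t).
Per hiker: h1:✗  h2:✓  h3:✓
h1 has no witness among its mapped-trails.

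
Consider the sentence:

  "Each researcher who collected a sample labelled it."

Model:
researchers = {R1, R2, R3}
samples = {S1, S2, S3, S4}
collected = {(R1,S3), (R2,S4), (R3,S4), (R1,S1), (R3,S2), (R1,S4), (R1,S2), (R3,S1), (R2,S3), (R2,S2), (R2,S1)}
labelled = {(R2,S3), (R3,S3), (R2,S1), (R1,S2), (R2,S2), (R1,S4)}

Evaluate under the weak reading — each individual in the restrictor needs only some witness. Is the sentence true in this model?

False

"it" takes "a sample" as antecedent — a donkey pronoun bound across the clause boundary.
Weak reading: every researcher r with some collected-sample has at least one collected-sample s such that labelled(r,s).
Per researcher: R1:✓  R2:✓  R3:✗
R3 has no witness among its collected-samples.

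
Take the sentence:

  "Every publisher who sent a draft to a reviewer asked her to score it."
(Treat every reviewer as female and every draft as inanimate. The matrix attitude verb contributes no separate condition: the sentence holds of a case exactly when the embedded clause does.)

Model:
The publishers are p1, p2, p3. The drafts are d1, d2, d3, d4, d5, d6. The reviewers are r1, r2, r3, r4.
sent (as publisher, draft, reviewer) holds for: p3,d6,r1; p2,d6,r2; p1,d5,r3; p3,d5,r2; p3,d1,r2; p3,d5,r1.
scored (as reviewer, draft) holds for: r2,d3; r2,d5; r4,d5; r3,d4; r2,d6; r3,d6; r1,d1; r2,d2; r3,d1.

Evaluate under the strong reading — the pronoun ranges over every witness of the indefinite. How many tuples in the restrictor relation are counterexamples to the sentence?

4

"her" takes "a reviewer" as antecedent and "it" takes "a draft"; both are donkey pronouns co-varying with the restrictor.
Strong reading: for every (p,d,r) with sent(p,d,r), scored(r,d).
Restrictor triples: (p1,d5,r3)→scored(r3,d5) ✗  (p2,d6,r2)→scored(r2,d6) ✓  (p3,d1,r2)→scored(r2,d1) ✗  (p3,d5,r1)→scored(r1,d5) ✗  (p3,d5,r2)→scored(r2,d5) ✓  (p3,d6,r1)→scored(r1,d6) ✗
Counterexamples (restrictor triples failing the scope): 4.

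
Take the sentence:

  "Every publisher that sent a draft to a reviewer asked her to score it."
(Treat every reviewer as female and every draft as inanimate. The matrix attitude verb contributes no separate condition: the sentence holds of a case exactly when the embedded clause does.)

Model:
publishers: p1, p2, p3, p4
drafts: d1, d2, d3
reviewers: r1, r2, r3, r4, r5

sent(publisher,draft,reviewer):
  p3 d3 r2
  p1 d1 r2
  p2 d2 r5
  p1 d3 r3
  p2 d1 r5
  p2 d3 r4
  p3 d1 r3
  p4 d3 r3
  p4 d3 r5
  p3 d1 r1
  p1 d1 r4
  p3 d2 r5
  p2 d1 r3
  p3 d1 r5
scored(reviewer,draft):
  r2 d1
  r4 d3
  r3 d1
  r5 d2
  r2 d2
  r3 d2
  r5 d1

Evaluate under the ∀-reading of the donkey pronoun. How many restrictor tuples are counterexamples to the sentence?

"her" takes "a reviewer" as antecedent and "it" takes "a draft"; both are donkey pronouns co-varying with the restrictor.
Strong reading: for every (p,d,r) with sent(p,d,r), scored(r,d).
Restrictor triples: (p1,d1,r2)→scored(r2,d1) ✓  (p1,d1,r4)→scored(r4,d1) ✗  (p1,d3,r3)→scored(r3,d3) ✗  (p2,d1,r3)→scored(r3,d1) ✓  (p2,d1,r5)→scored(r5,d1) ✓  (p2,d2,r5)→scored(r5,d2) ✓  (p2,d3,r4)→scored(r4,d3) ✓  (p3,d1,r1)→scored(r1,d1) ✗  (p3,d1,r3)→scored(r3,d1) ✓  (p3,d1,r5)→scored(r5,d1) ✓  (p3,d2,r5)→scored(r5,d2) ✓  (p3,d3,r2)→scored(r2,d3) ✗  (p4,d3,r3)→scored(r3,d3) ✗  (p4,d3,r5)→scored(r5,d3) ✗
Counterexamples (restrictor triples failing the scope): 6.

6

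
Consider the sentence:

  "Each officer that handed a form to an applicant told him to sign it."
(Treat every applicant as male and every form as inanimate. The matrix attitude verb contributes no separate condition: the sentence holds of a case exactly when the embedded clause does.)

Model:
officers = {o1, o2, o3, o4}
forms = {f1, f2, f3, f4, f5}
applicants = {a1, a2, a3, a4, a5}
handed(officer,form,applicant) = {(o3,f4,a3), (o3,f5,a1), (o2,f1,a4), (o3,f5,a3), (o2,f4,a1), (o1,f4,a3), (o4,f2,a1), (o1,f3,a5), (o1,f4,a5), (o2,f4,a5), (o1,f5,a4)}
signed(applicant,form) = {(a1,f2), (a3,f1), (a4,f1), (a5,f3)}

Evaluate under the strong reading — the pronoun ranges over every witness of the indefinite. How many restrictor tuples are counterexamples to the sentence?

8

"him" takes "an applicant" as antecedent and "it" takes "a form"; both are donkey pronouns co-varying with the restrictor.
Strong reading: for every (o,f,a) with handed(o,f,a), signed(a,f).
Restrictor triples: (o1,f3,a5)→signed(a5,f3) ✓  (o1,f4,a3)→signed(a3,f4) ✗  (o1,f4,a5)→signed(a5,f4) ✗  (o1,f5,a4)→signed(a4,f5) ✗  (o2,f1,a4)→signed(a4,f1) ✓  (o2,f4,a1)→signed(a1,f4) ✗  (o2,f4,a5)→signed(a5,f4) ✗  (o3,f4,a3)→signed(a3,f4) ✗  (o3,f5,a1)→signed(a1,f5) ✗  (o3,f5,a3)→signed(a3,f5) ✗  (o4,f2,a1)→signed(a1,f2) ✓
Counterexamples (restrictor triples failing the scope): 8.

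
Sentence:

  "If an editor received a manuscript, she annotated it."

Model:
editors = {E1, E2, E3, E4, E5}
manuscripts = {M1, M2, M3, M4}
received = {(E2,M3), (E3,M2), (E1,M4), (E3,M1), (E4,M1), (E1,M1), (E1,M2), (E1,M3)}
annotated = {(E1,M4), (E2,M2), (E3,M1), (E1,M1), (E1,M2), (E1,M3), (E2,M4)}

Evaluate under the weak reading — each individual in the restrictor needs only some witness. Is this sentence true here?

"it" takes "a manuscript" as antecedent — a donkey pronoun bound across the clause boundary.
Weak reading: every editor e with some received-manuscript has at least one received-manuscript m such that annotated(e,m).
Per editor: E1:✓  E2:✗  E3:✓  E4:✗
E2 has no witness among its received-manuscripts.

False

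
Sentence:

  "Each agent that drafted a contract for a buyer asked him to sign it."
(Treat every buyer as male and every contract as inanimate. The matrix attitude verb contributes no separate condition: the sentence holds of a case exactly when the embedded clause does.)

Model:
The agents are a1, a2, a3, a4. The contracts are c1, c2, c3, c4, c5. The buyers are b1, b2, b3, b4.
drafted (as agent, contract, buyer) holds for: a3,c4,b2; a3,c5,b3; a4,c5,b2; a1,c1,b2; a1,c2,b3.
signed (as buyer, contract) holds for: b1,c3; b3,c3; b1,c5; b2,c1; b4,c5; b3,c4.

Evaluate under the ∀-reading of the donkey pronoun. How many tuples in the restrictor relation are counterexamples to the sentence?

4

"him" takes "a buyer" as antecedent and "it" takes "a contract"; both are donkey pronouns co-varying with the restrictor.
Strong reading: for every (a,c,b) with drafted(a,c,b), signed(b,c).
Restrictor triples: (a1,c1,b2)→signed(b2,c1) ✓  (a1,c2,b3)→signed(b3,c2) ✗  (a3,c4,b2)→signed(b2,c4) ✗  (a3,c5,b3)→signed(b3,c5) ✗  (a4,c5,b2)→signed(b2,c5) ✗
Counterexamples (restrictor triples failing the scope): 4.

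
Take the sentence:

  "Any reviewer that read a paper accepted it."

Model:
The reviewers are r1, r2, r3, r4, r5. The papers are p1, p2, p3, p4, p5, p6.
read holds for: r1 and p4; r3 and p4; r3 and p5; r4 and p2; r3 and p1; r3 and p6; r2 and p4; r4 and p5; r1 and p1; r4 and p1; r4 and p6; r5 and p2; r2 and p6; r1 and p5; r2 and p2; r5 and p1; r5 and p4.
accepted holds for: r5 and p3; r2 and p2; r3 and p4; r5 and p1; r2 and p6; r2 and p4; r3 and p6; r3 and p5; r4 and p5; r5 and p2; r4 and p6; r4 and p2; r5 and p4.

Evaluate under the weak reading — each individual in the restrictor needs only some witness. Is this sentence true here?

False

"it" takes "a paper" as antecedent — a donkey pronoun bound across the clause boundary.
Weak reading: every reviewer r with some read-paper has at least one read-paper p such that accepted(r,p).
Per reviewer: r1:✗  r2:✓  r3:✓  r4:✓  r5:✓
r1 has no witness among its read-papers.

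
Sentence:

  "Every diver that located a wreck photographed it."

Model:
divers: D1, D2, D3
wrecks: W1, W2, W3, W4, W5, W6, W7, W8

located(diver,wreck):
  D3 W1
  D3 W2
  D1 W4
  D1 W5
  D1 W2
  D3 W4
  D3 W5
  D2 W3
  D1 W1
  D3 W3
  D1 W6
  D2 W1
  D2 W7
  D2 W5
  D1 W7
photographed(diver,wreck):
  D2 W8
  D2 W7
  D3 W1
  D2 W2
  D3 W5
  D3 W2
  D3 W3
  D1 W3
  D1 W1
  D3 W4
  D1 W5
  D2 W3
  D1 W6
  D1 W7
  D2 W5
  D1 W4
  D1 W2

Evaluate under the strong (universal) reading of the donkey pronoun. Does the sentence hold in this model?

"it" takes "a wreck" as antecedent — a donkey pronoun bound across the clause boundary.
Strong reading: for every (d,w) with located(d,w), photographed(d,w).
Restrictor pairs: (D1,W1) ✓  (D1,W2) ✓  (D1,W4) ✓  (D1,W5) ✓  (D1,W6) ✓  (D1,W7) ✓  (D2,W1) ✗  (D2,W3) ✓  (D2,W5) ✓  (D2,W7) ✓  (D3,W1) ✓  (D3,W2) ✓  (D3,W3) ✓  (D3,W4) ✓  (D3,W5) ✓
Counterexample: (D2,W1) is in located but fails the scope.

False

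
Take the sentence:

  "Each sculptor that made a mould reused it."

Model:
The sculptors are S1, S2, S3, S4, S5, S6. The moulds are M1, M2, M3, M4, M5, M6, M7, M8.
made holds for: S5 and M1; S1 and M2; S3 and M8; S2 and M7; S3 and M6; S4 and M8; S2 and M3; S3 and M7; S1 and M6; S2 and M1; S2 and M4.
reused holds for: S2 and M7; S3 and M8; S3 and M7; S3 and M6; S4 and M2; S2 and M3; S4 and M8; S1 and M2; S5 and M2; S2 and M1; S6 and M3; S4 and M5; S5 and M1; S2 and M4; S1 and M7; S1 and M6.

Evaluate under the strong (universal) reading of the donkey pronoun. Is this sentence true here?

True

"it" takes "a mould" as antecedent — a donkey pronoun bound across the clause boundary.
Strong reading: for every (s,m) with made(s,m), reused(s,m).
Restrictor pairs: (S1,M2) ✓  (S1,M6) ✓  (S2,M1) ✓  (S2,M3) ✓  (S2,M4) ✓  (S2,M7) ✓  (S3,M6) ✓  (S3,M7) ✓  (S3,M8) ✓  (S4,M8) ✓  (S5,M1) ✓
Every restrictor pair satisfies the scope.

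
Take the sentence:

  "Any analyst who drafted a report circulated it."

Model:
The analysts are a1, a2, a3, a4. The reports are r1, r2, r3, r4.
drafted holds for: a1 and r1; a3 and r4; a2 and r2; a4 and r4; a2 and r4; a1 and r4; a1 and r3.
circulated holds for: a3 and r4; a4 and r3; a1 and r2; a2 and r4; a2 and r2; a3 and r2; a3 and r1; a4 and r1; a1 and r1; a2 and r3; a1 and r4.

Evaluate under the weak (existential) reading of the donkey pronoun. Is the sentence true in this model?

"it" takes "a report" as antecedent — a donkey pronoun bound across the clause boundary.
Weak reading: every analyst a with some drafted-report has at least one drafted-report r such that circulated(a,r).
Per analyst: a1:✓  a2:✓  a3:✓  a4:✗
a4 has no witness among its drafted-reports.

False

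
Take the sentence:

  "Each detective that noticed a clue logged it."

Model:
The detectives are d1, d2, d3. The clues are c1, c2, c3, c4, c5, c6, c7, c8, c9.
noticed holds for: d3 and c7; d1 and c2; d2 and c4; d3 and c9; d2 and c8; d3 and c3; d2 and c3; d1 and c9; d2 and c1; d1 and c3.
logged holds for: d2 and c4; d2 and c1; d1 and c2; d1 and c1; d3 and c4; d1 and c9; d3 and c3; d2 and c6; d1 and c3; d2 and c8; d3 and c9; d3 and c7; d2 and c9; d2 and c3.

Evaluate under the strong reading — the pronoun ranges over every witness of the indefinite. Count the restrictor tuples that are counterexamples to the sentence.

0

"it" takes "a clue" as antecedent — a donkey pronoun bound across the clause boundary.
Strong reading: for every (d,c) with noticed(d,c), logged(d,c).
Restrictor pairs: (d1,c2) ✓  (d1,c3) ✓  (d1,c9) ✓  (d2,c1) ✓  (d2,c3) ✓  (d2,c4) ✓  (d2,c8) ✓  (d3,c3) ✓  (d3,c7) ✓  (d3,c9) ✓
Counterexamples (restrictor pairs failing the scope): 0.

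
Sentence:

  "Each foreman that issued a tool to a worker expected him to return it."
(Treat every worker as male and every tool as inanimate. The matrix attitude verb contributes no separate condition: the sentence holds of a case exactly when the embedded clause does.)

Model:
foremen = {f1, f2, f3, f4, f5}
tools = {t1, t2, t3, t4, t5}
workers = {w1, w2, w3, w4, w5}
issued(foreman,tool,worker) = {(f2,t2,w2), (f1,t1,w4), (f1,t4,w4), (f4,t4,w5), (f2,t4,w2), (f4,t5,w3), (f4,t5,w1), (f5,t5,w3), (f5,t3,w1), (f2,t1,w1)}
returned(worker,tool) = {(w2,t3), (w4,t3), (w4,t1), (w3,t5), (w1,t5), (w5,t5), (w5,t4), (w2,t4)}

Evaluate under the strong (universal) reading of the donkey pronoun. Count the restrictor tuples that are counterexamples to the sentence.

4

"him" takes "a worker" as antecedent and "it" takes "a tool"; both are donkey pronouns co-varying with the restrictor.
Strong reading: for every (f,t,w) with issued(f,t,w), returned(w,t).
Restrictor triples: (f1,t1,w4)→returned(w4,t1) ✓  (f1,t4,w4)→returned(w4,t4) ✗  (f2,t1,w1)→returned(w1,t1) ✗  (f2,t2,w2)→returned(w2,t2) ✗  (f2,t4,w2)→returned(w2,t4) ✓  (f4,t4,w5)→returned(w5,t4) ✓  (f4,t5,w1)→returned(w1,t5) ✓  (f4,t5,w3)→returned(w3,t5) ✓  (f5,t3,w1)→returned(w1,t3) ✗  (f5,t5,w3)→returned(w3,t5) ✓
Counterexamples (restrictor triples failing the scope): 4.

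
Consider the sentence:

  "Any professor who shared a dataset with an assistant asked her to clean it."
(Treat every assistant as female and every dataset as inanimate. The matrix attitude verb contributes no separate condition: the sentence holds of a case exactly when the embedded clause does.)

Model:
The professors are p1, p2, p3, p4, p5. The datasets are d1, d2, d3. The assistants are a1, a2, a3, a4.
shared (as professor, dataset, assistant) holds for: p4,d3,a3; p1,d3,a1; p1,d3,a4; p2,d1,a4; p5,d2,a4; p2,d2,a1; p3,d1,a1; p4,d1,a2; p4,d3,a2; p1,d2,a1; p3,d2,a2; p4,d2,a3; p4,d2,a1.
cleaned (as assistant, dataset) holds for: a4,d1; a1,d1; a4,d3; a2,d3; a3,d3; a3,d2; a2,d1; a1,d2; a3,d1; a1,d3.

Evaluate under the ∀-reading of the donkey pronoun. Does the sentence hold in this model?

False

"her" takes "an assistant" as antecedent and "it" takes "a dataset"; both are donkey pronouns co-varying with the restrictor.
Strong reading: for every (p,d,a) with shared(p,d,a), cleaned(a,d).
Restrictor triples: (p1,d2,a1)→cleaned(a1,d2) ✓  (p1,d3,a1)→cleaned(a1,d3) ✓  (p1,d3,a4)→cleaned(a4,d3) ✓  (p2,d1,a4)→cleaned(a4,d1) ✓  (p2,d2,a1)→cleaned(a1,d2) ✓  (p3,d1,a1)→cleaned(a1,d1) ✓  (p3,d2,a2)→cleaned(a2,d2) ✗  (p4,d1,a2)→cleaned(a2,d1) ✓  (p4,d2,a1)→cleaned(a1,d2) ✓  (p4,d2,a3)→cleaned(a3,d2) ✓  (p4,d3,a2)→cleaned(a2,d3) ✓  (p4,d3,a3)→cleaned(a3,d3) ✓  (p5,d2,a4)→cleaned(a4,d2) ✗
Counterexample: (p3,d2,a2) — cleaned(a2,d2) does not hold.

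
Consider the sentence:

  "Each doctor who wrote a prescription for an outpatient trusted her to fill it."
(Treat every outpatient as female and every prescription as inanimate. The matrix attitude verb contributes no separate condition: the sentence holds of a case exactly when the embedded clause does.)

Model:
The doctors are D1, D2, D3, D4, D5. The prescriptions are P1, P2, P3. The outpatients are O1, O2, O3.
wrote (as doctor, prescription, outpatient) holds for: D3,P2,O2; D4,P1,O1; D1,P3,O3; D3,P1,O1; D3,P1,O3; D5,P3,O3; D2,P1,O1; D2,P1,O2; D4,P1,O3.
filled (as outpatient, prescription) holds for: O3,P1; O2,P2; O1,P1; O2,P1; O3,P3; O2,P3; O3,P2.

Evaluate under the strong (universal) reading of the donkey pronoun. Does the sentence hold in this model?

"her" takes "an outpatient" as antecedent and "it" takes "a prescription"; both are donkey pronouns co-varying with the restrictor.
Strong reading: for every (d,p,o) with wrote(d,p,o), filled(o,p).
Restrictor triples: (D1,P3,O3)→filled(O3,P3) ✓  (D2,P1,O1)→filled(O1,P1) ✓  (D2,P1,O2)→filled(O2,P1) ✓  (D3,P1,O1)→filled(O1,P1) ✓  (D3,P1,O3)→filled(O3,P1) ✓  (D3,P2,O2)→filled(O2,P2) ✓  (D4,P1,O1)→filled(O1,P1) ✓  (D4,P1,O3)→filled(O3,P1) ✓  (D5,P3,O3)→filled(O3,P3) ✓
Every restrictor triple satisfies the scope.

True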